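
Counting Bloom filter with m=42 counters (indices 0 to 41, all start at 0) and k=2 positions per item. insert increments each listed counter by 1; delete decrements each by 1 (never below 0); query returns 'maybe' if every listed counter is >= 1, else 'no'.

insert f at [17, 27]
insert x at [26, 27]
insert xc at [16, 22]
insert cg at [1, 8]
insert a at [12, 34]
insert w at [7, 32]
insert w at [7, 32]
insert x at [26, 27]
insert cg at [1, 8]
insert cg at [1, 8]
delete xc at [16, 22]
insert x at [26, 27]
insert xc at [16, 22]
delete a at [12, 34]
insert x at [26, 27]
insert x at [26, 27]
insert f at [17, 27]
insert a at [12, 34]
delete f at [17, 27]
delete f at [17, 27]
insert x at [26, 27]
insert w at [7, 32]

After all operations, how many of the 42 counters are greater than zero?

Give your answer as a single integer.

Answer: 10

Derivation:
Step 1: insert f at [17, 27] -> counters=[0,0,0,0,0,0,0,0,0,0,0,0,0,0,0,0,0,1,0,0,0,0,0,0,0,0,0,1,0,0,0,0,0,0,0,0,0,0,0,0,0,0]
Step 2: insert x at [26, 27] -> counters=[0,0,0,0,0,0,0,0,0,0,0,0,0,0,0,0,0,1,0,0,0,0,0,0,0,0,1,2,0,0,0,0,0,0,0,0,0,0,0,0,0,0]
Step 3: insert xc at [16, 22] -> counters=[0,0,0,0,0,0,0,0,0,0,0,0,0,0,0,0,1,1,0,0,0,0,1,0,0,0,1,2,0,0,0,0,0,0,0,0,0,0,0,0,0,0]
Step 4: insert cg at [1, 8] -> counters=[0,1,0,0,0,0,0,0,1,0,0,0,0,0,0,0,1,1,0,0,0,0,1,0,0,0,1,2,0,0,0,0,0,0,0,0,0,0,0,0,0,0]
Step 5: insert a at [12, 34] -> counters=[0,1,0,0,0,0,0,0,1,0,0,0,1,0,0,0,1,1,0,0,0,0,1,0,0,0,1,2,0,0,0,0,0,0,1,0,0,0,0,0,0,0]
Step 6: insert w at [7, 32] -> counters=[0,1,0,0,0,0,0,1,1,0,0,0,1,0,0,0,1,1,0,0,0,0,1,0,0,0,1,2,0,0,0,0,1,0,1,0,0,0,0,0,0,0]
Step 7: insert w at [7, 32] -> counters=[0,1,0,0,0,0,0,2,1,0,0,0,1,0,0,0,1,1,0,0,0,0,1,0,0,0,1,2,0,0,0,0,2,0,1,0,0,0,0,0,0,0]
Step 8: insert x at [26, 27] -> counters=[0,1,0,0,0,0,0,2,1,0,0,0,1,0,0,0,1,1,0,0,0,0,1,0,0,0,2,3,0,0,0,0,2,0,1,0,0,0,0,0,0,0]
Step 9: insert cg at [1, 8] -> counters=[0,2,0,0,0,0,0,2,2,0,0,0,1,0,0,0,1,1,0,0,0,0,1,0,0,0,2,3,0,0,0,0,2,0,1,0,0,0,0,0,0,0]
Step 10: insert cg at [1, 8] -> counters=[0,3,0,0,0,0,0,2,3,0,0,0,1,0,0,0,1,1,0,0,0,0,1,0,0,0,2,3,0,0,0,0,2,0,1,0,0,0,0,0,0,0]
Step 11: delete xc at [16, 22] -> counters=[0,3,0,0,0,0,0,2,3,0,0,0,1,0,0,0,0,1,0,0,0,0,0,0,0,0,2,3,0,0,0,0,2,0,1,0,0,0,0,0,0,0]
Step 12: insert x at [26, 27] -> counters=[0,3,0,0,0,0,0,2,3,0,0,0,1,0,0,0,0,1,0,0,0,0,0,0,0,0,3,4,0,0,0,0,2,0,1,0,0,0,0,0,0,0]
Step 13: insert xc at [16, 22] -> counters=[0,3,0,0,0,0,0,2,3,0,0,0,1,0,0,0,1,1,0,0,0,0,1,0,0,0,3,4,0,0,0,0,2,0,1,0,0,0,0,0,0,0]
Step 14: delete a at [12, 34] -> counters=[0,3,0,0,0,0,0,2,3,0,0,0,0,0,0,0,1,1,0,0,0,0,1,0,0,0,3,4,0,0,0,0,2,0,0,0,0,0,0,0,0,0]
Step 15: insert x at [26, 27] -> counters=[0,3,0,0,0,0,0,2,3,0,0,0,0,0,0,0,1,1,0,0,0,0,1,0,0,0,4,5,0,0,0,0,2,0,0,0,0,0,0,0,0,0]
Step 16: insert x at [26, 27] -> counters=[0,3,0,0,0,0,0,2,3,0,0,0,0,0,0,0,1,1,0,0,0,0,1,0,0,0,5,6,0,0,0,0,2,0,0,0,0,0,0,0,0,0]
Step 17: insert f at [17, 27] -> counters=[0,3,0,0,0,0,0,2,3,0,0,0,0,0,0,0,1,2,0,0,0,0,1,0,0,0,5,7,0,0,0,0,2,0,0,0,0,0,0,0,0,0]
Step 18: insert a at [12, 34] -> counters=[0,3,0,0,0,0,0,2,3,0,0,0,1,0,0,0,1,2,0,0,0,0,1,0,0,0,5,7,0,0,0,0,2,0,1,0,0,0,0,0,0,0]
Step 19: delete f at [17, 27] -> counters=[0,3,0,0,0,0,0,2,3,0,0,0,1,0,0,0,1,1,0,0,0,0,1,0,0,0,5,6,0,0,0,0,2,0,1,0,0,0,0,0,0,0]
Step 20: delete f at [17, 27] -> counters=[0,3,0,0,0,0,0,2,3,0,0,0,1,0,0,0,1,0,0,0,0,0,1,0,0,0,5,5,0,0,0,0,2,0,1,0,0,0,0,0,0,0]
Step 21: insert x at [26, 27] -> counters=[0,3,0,0,0,0,0,2,3,0,0,0,1,0,0,0,1,0,0,0,0,0,1,0,0,0,6,6,0,0,0,0,2,0,1,0,0,0,0,0,0,0]
Step 22: insert w at [7, 32] -> counters=[0,3,0,0,0,0,0,3,3,0,0,0,1,0,0,0,1,0,0,0,0,0,1,0,0,0,6,6,0,0,0,0,3,0,1,0,0,0,0,0,0,0]
Final counters=[0,3,0,0,0,0,0,3,3,0,0,0,1,0,0,0,1,0,0,0,0,0,1,0,0,0,6,6,0,0,0,0,3,0,1,0,0,0,0,0,0,0] -> 10 nonzero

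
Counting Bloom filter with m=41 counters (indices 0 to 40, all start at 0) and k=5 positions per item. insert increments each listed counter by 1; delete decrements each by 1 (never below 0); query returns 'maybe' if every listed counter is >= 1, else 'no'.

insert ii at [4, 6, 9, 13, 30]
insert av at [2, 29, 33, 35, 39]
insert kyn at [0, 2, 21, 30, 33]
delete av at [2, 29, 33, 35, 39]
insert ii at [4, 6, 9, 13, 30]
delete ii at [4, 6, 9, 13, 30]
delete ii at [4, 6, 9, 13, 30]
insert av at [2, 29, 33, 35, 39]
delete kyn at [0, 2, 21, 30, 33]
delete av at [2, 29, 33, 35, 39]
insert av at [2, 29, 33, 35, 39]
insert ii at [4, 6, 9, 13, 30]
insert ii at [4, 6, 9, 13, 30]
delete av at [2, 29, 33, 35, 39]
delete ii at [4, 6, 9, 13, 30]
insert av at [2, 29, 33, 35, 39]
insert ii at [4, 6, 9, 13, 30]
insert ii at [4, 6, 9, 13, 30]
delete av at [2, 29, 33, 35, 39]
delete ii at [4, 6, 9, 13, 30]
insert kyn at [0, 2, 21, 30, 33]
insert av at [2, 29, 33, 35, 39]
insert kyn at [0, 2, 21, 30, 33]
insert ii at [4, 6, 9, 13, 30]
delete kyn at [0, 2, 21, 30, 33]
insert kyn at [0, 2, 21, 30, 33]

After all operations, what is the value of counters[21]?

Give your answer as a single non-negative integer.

Step 1: insert ii at [4, 6, 9, 13, 30] -> counters=[0,0,0,0,1,0,1,0,0,1,0,0,0,1,0,0,0,0,0,0,0,0,0,0,0,0,0,0,0,0,1,0,0,0,0,0,0,0,0,0,0]
Step 2: insert av at [2, 29, 33, 35, 39] -> counters=[0,0,1,0,1,0,1,0,0,1,0,0,0,1,0,0,0,0,0,0,0,0,0,0,0,0,0,0,0,1,1,0,0,1,0,1,0,0,0,1,0]
Step 3: insert kyn at [0, 2, 21, 30, 33] -> counters=[1,0,2,0,1,0,1,0,0,1,0,0,0,1,0,0,0,0,0,0,0,1,0,0,0,0,0,0,0,1,2,0,0,2,0,1,0,0,0,1,0]
Step 4: delete av at [2, 29, 33, 35, 39] -> counters=[1,0,1,0,1,0,1,0,0,1,0,0,0,1,0,0,0,0,0,0,0,1,0,0,0,0,0,0,0,0,2,0,0,1,0,0,0,0,0,0,0]
Step 5: insert ii at [4, 6, 9, 13, 30] -> counters=[1,0,1,0,2,0,2,0,0,2,0,0,0,2,0,0,0,0,0,0,0,1,0,0,0,0,0,0,0,0,3,0,0,1,0,0,0,0,0,0,0]
Step 6: delete ii at [4, 6, 9, 13, 30] -> counters=[1,0,1,0,1,0,1,0,0,1,0,0,0,1,0,0,0,0,0,0,0,1,0,0,0,0,0,0,0,0,2,0,0,1,0,0,0,0,0,0,0]
Step 7: delete ii at [4, 6, 9, 13, 30] -> counters=[1,0,1,0,0,0,0,0,0,0,0,0,0,0,0,0,0,0,0,0,0,1,0,0,0,0,0,0,0,0,1,0,0,1,0,0,0,0,0,0,0]
Step 8: insert av at [2, 29, 33, 35, 39] -> counters=[1,0,2,0,0,0,0,0,0,0,0,0,0,0,0,0,0,0,0,0,0,1,0,0,0,0,0,0,0,1,1,0,0,2,0,1,0,0,0,1,0]
Step 9: delete kyn at [0, 2, 21, 30, 33] -> counters=[0,0,1,0,0,0,0,0,0,0,0,0,0,0,0,0,0,0,0,0,0,0,0,0,0,0,0,0,0,1,0,0,0,1,0,1,0,0,0,1,0]
Step 10: delete av at [2, 29, 33, 35, 39] -> counters=[0,0,0,0,0,0,0,0,0,0,0,0,0,0,0,0,0,0,0,0,0,0,0,0,0,0,0,0,0,0,0,0,0,0,0,0,0,0,0,0,0]
Step 11: insert av at [2, 29, 33, 35, 39] -> counters=[0,0,1,0,0,0,0,0,0,0,0,0,0,0,0,0,0,0,0,0,0,0,0,0,0,0,0,0,0,1,0,0,0,1,0,1,0,0,0,1,0]
Step 12: insert ii at [4, 6, 9, 13, 30] -> counters=[0,0,1,0,1,0,1,0,0,1,0,0,0,1,0,0,0,0,0,0,0,0,0,0,0,0,0,0,0,1,1,0,0,1,0,1,0,0,0,1,0]
Step 13: insert ii at [4, 6, 9, 13, 30] -> counters=[0,0,1,0,2,0,2,0,0,2,0,0,0,2,0,0,0,0,0,0,0,0,0,0,0,0,0,0,0,1,2,0,0,1,0,1,0,0,0,1,0]
Step 14: delete av at [2, 29, 33, 35, 39] -> counters=[0,0,0,0,2,0,2,0,0,2,0,0,0,2,0,0,0,0,0,0,0,0,0,0,0,0,0,0,0,0,2,0,0,0,0,0,0,0,0,0,0]
Step 15: delete ii at [4, 6, 9, 13, 30] -> counters=[0,0,0,0,1,0,1,0,0,1,0,0,0,1,0,0,0,0,0,0,0,0,0,0,0,0,0,0,0,0,1,0,0,0,0,0,0,0,0,0,0]
Step 16: insert av at [2, 29, 33, 35, 39] -> counters=[0,0,1,0,1,0,1,0,0,1,0,0,0,1,0,0,0,0,0,0,0,0,0,0,0,0,0,0,0,1,1,0,0,1,0,1,0,0,0,1,0]
Step 17: insert ii at [4, 6, 9, 13, 30] -> counters=[0,0,1,0,2,0,2,0,0,2,0,0,0,2,0,0,0,0,0,0,0,0,0,0,0,0,0,0,0,1,2,0,0,1,0,1,0,0,0,1,0]
Step 18: insert ii at [4, 6, 9, 13, 30] -> counters=[0,0,1,0,3,0,3,0,0,3,0,0,0,3,0,0,0,0,0,0,0,0,0,0,0,0,0,0,0,1,3,0,0,1,0,1,0,0,0,1,0]
Step 19: delete av at [2, 29, 33, 35, 39] -> counters=[0,0,0,0,3,0,3,0,0,3,0,0,0,3,0,0,0,0,0,0,0,0,0,0,0,0,0,0,0,0,3,0,0,0,0,0,0,0,0,0,0]
Step 20: delete ii at [4, 6, 9, 13, 30] -> counters=[0,0,0,0,2,0,2,0,0,2,0,0,0,2,0,0,0,0,0,0,0,0,0,0,0,0,0,0,0,0,2,0,0,0,0,0,0,0,0,0,0]
Step 21: insert kyn at [0, 2, 21, 30, 33] -> counters=[1,0,1,0,2,0,2,0,0,2,0,0,0,2,0,0,0,0,0,0,0,1,0,0,0,0,0,0,0,0,3,0,0,1,0,0,0,0,0,0,0]
Step 22: insert av at [2, 29, 33, 35, 39] -> counters=[1,0,2,0,2,0,2,0,0,2,0,0,0,2,0,0,0,0,0,0,0,1,0,0,0,0,0,0,0,1,3,0,0,2,0,1,0,0,0,1,0]
Step 23: insert kyn at [0, 2, 21, 30, 33] -> counters=[2,0,3,0,2,0,2,0,0,2,0,0,0,2,0,0,0,0,0,0,0,2,0,0,0,0,0,0,0,1,4,0,0,3,0,1,0,0,0,1,0]
Step 24: insert ii at [4, 6, 9, 13, 30] -> counters=[2,0,3,0,3,0,3,0,0,3,0,0,0,3,0,0,0,0,0,0,0,2,0,0,0,0,0,0,0,1,5,0,0,3,0,1,0,0,0,1,0]
Step 25: delete kyn at [0, 2, 21, 30, 33] -> counters=[1,0,2,0,3,0,3,0,0,3,0,0,0,3,0,0,0,0,0,0,0,1,0,0,0,0,0,0,0,1,4,0,0,2,0,1,0,0,0,1,0]
Step 26: insert kyn at [0, 2, 21, 30, 33] -> counters=[2,0,3,0,3,0,3,0,0,3,0,0,0,3,0,0,0,0,0,0,0,2,0,0,0,0,0,0,0,1,5,0,0,3,0,1,0,0,0,1,0]
Final counters=[2,0,3,0,3,0,3,0,0,3,0,0,0,3,0,0,0,0,0,0,0,2,0,0,0,0,0,0,0,1,5,0,0,3,0,1,0,0,0,1,0] -> counters[21]=2

Answer: 2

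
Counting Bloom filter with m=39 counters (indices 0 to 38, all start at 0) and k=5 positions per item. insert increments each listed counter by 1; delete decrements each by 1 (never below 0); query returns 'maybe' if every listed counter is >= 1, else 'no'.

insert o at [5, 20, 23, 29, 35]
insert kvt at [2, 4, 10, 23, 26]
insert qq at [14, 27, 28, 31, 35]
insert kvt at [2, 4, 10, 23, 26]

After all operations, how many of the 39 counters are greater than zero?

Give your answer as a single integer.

Answer: 13

Derivation:
Step 1: insert o at [5, 20, 23, 29, 35] -> counters=[0,0,0,0,0,1,0,0,0,0,0,0,0,0,0,0,0,0,0,0,1,0,0,1,0,0,0,0,0,1,0,0,0,0,0,1,0,0,0]
Step 2: insert kvt at [2, 4, 10, 23, 26] -> counters=[0,0,1,0,1,1,0,0,0,0,1,0,0,0,0,0,0,0,0,0,1,0,0,2,0,0,1,0,0,1,0,0,0,0,0,1,0,0,0]
Step 3: insert qq at [14, 27, 28, 31, 35] -> counters=[0,0,1,0,1,1,0,0,0,0,1,0,0,0,1,0,0,0,0,0,1,0,0,2,0,0,1,1,1,1,0,1,0,0,0,2,0,0,0]
Step 4: insert kvt at [2, 4, 10, 23, 26] -> counters=[0,0,2,0,2,1,0,0,0,0,2,0,0,0,1,0,0,0,0,0,1,0,0,3,0,0,2,1,1,1,0,1,0,0,0,2,0,0,0]
Final counters=[0,0,2,0,2,1,0,0,0,0,2,0,0,0,1,0,0,0,0,0,1,0,0,3,0,0,2,1,1,1,0,1,0,0,0,2,0,0,0] -> 13 nonzero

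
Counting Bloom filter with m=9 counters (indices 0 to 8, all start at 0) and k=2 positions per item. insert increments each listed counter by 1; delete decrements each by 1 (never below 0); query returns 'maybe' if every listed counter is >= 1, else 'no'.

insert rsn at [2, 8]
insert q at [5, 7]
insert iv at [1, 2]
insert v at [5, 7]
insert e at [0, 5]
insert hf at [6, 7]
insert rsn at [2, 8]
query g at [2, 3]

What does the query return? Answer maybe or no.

Answer: no

Derivation:
Step 1: insert rsn at [2, 8] -> counters=[0,0,1,0,0,0,0,0,1]
Step 2: insert q at [5, 7] -> counters=[0,0,1,0,0,1,0,1,1]
Step 3: insert iv at [1, 2] -> counters=[0,1,2,0,0,1,0,1,1]
Step 4: insert v at [5, 7] -> counters=[0,1,2,0,0,2,0,2,1]
Step 5: insert e at [0, 5] -> counters=[1,1,2,0,0,3,0,2,1]
Step 6: insert hf at [6, 7] -> counters=[1,1,2,0,0,3,1,3,1]
Step 7: insert rsn at [2, 8] -> counters=[1,1,3,0,0,3,1,3,2]
Query g: check counters[2]=3 counters[3]=0 -> no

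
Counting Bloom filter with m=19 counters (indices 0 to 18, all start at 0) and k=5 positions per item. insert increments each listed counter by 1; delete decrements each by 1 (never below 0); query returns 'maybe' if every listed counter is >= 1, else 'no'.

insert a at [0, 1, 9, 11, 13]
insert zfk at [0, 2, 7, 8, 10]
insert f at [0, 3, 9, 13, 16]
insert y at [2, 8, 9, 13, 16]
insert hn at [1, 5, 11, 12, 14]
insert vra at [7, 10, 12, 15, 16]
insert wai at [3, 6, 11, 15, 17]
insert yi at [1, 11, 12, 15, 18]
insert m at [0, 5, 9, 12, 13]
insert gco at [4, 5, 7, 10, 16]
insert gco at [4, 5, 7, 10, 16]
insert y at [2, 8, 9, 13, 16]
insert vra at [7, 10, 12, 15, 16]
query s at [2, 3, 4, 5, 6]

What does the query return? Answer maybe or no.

Answer: maybe

Derivation:
Step 1: insert a at [0, 1, 9, 11, 13] -> counters=[1,1,0,0,0,0,0,0,0,1,0,1,0,1,0,0,0,0,0]
Step 2: insert zfk at [0, 2, 7, 8, 10] -> counters=[2,1,1,0,0,0,0,1,1,1,1,1,0,1,0,0,0,0,0]
Step 3: insert f at [0, 3, 9, 13, 16] -> counters=[3,1,1,1,0,0,0,1,1,2,1,1,0,2,0,0,1,0,0]
Step 4: insert y at [2, 8, 9, 13, 16] -> counters=[3,1,2,1,0,0,0,1,2,3,1,1,0,3,0,0,2,0,0]
Step 5: insert hn at [1, 5, 11, 12, 14] -> counters=[3,2,2,1,0,1,0,1,2,3,1,2,1,3,1,0,2,0,0]
Step 6: insert vra at [7, 10, 12, 15, 16] -> counters=[3,2,2,1,0,1,0,2,2,3,2,2,2,3,1,1,3,0,0]
Step 7: insert wai at [3, 6, 11, 15, 17] -> counters=[3,2,2,2,0,1,1,2,2,3,2,3,2,3,1,2,3,1,0]
Step 8: insert yi at [1, 11, 12, 15, 18] -> counters=[3,3,2,2,0,1,1,2,2,3,2,4,3,3,1,3,3,1,1]
Step 9: insert m at [0, 5, 9, 12, 13] -> counters=[4,3,2,2,0,2,1,2,2,4,2,4,4,4,1,3,3,1,1]
Step 10: insert gco at [4, 5, 7, 10, 16] -> counters=[4,3,2,2,1,3,1,3,2,4,3,4,4,4,1,3,4,1,1]
Step 11: insert gco at [4, 5, 7, 10, 16] -> counters=[4,3,2,2,2,4,1,4,2,4,4,4,4,4,1,3,5,1,1]
Step 12: insert y at [2, 8, 9, 13, 16] -> counters=[4,3,3,2,2,4,1,4,3,5,4,4,4,5,1,3,6,1,1]
Step 13: insert vra at [7, 10, 12, 15, 16] -> counters=[4,3,3,2,2,4,1,5,3,5,5,4,5,5,1,4,7,1,1]
Query s: check counters[2]=3 counters[3]=2 counters[4]=2 counters[5]=4 counters[6]=1 -> maybe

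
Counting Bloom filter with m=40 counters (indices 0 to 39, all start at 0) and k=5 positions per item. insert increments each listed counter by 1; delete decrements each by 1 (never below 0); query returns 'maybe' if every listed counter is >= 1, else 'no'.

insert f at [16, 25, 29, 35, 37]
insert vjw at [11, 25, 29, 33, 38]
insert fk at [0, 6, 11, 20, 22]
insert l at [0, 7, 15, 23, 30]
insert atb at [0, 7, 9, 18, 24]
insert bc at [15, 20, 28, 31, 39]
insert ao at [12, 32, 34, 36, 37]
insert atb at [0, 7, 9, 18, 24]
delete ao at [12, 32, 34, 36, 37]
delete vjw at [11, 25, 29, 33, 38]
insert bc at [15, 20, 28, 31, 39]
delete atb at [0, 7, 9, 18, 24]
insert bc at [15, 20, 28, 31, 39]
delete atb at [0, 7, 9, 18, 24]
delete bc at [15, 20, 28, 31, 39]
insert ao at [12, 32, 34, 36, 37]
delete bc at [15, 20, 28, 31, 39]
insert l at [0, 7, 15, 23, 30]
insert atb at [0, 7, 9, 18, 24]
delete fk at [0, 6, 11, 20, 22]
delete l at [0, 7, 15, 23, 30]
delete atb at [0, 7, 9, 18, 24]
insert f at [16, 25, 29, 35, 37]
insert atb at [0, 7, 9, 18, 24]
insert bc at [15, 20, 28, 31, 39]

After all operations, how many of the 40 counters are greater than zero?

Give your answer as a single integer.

Step 1: insert f at [16, 25, 29, 35, 37] -> counters=[0,0,0,0,0,0,0,0,0,0,0,0,0,0,0,0,1,0,0,0,0,0,0,0,0,1,0,0,0,1,0,0,0,0,0,1,0,1,0,0]
Step 2: insert vjw at [11, 25, 29, 33, 38] -> counters=[0,0,0,0,0,0,0,0,0,0,0,1,0,0,0,0,1,0,0,0,0,0,0,0,0,2,0,0,0,2,0,0,0,1,0,1,0,1,1,0]
Step 3: insert fk at [0, 6, 11, 20, 22] -> counters=[1,0,0,0,0,0,1,0,0,0,0,2,0,0,0,0,1,0,0,0,1,0,1,0,0,2,0,0,0,2,0,0,0,1,0,1,0,1,1,0]
Step 4: insert l at [0, 7, 15, 23, 30] -> counters=[2,0,0,0,0,0,1,1,0,0,0,2,0,0,0,1,1,0,0,0,1,0,1,1,0,2,0,0,0,2,1,0,0,1,0,1,0,1,1,0]
Step 5: insert atb at [0, 7, 9, 18, 24] -> counters=[3,0,0,0,0,0,1,2,0,1,0,2,0,0,0,1,1,0,1,0,1,0,1,1,1,2,0,0,0,2,1,0,0,1,0,1,0,1,1,0]
Step 6: insert bc at [15, 20, 28, 31, 39] -> counters=[3,0,0,0,0,0,1,2,0,1,0,2,0,0,0,2,1,0,1,0,2,0,1,1,1,2,0,0,1,2,1,1,0,1,0,1,0,1,1,1]
Step 7: insert ao at [12, 32, 34, 36, 37] -> counters=[3,0,0,0,0,0,1,2,0,1,0,2,1,0,0,2,1,0,1,0,2,0,1,1,1,2,0,0,1,2,1,1,1,1,1,1,1,2,1,1]
Step 8: insert atb at [0, 7, 9, 18, 24] -> counters=[4,0,0,0,0,0,1,3,0,2,0,2,1,0,0,2,1,0,2,0,2,0,1,1,2,2,0,0,1,2,1,1,1,1,1,1,1,2,1,1]
Step 9: delete ao at [12, 32, 34, 36, 37] -> counters=[4,0,0,0,0,0,1,3,0,2,0,2,0,0,0,2,1,0,2,0,2,0,1,1,2,2,0,0,1,2,1,1,0,1,0,1,0,1,1,1]
Step 10: delete vjw at [11, 25, 29, 33, 38] -> counters=[4,0,0,0,0,0,1,3,0,2,0,1,0,0,0,2,1,0,2,0,2,0,1,1,2,1,0,0,1,1,1,1,0,0,0,1,0,1,0,1]
Step 11: insert bc at [15, 20, 28, 31, 39] -> counters=[4,0,0,0,0,0,1,3,0,2,0,1,0,0,0,3,1,0,2,0,3,0,1,1,2,1,0,0,2,1,1,2,0,0,0,1,0,1,0,2]
Step 12: delete atb at [0, 7, 9, 18, 24] -> counters=[3,0,0,0,0,0,1,2,0,1,0,1,0,0,0,3,1,0,1,0,3,0,1,1,1,1,0,0,2,1,1,2,0,0,0,1,0,1,0,2]
Step 13: insert bc at [15, 20, 28, 31, 39] -> counters=[3,0,0,0,0,0,1,2,0,1,0,1,0,0,0,4,1,0,1,0,4,0,1,1,1,1,0,0,3,1,1,3,0,0,0,1,0,1,0,3]
Step 14: delete atb at [0, 7, 9, 18, 24] -> counters=[2,0,0,0,0,0,1,1,0,0,0,1,0,0,0,4,1,0,0,0,4,0,1,1,0,1,0,0,3,1,1,3,0,0,0,1,0,1,0,3]
Step 15: delete bc at [15, 20, 28, 31, 39] -> counters=[2,0,0,0,0,0,1,1,0,0,0,1,0,0,0,3,1,0,0,0,3,0,1,1,0,1,0,0,2,1,1,2,0,0,0,1,0,1,0,2]
Step 16: insert ao at [12, 32, 34, 36, 37] -> counters=[2,0,0,0,0,0,1,1,0,0,0,1,1,0,0,3,1,0,0,0,3,0,1,1,0,1,0,0,2,1,1,2,1,0,1,1,1,2,0,2]
Step 17: delete bc at [15, 20, 28, 31, 39] -> counters=[2,0,0,0,0,0,1,1,0,0,0,1,1,0,0,2,1,0,0,0,2,0,1,1,0,1,0,0,1,1,1,1,1,0,1,1,1,2,0,1]
Step 18: insert l at [0, 7, 15, 23, 30] -> counters=[3,0,0,0,0,0,1,2,0,0,0,1,1,0,0,3,1,0,0,0,2,0,1,2,0,1,0,0,1,1,2,1,1,0,1,1,1,2,0,1]
Step 19: insert atb at [0, 7, 9, 18, 24] -> counters=[4,0,0,0,0,0,1,3,0,1,0,1,1,0,0,3,1,0,1,0,2,0,1,2,1,1,0,0,1,1,2,1,1,0,1,1,1,2,0,1]
Step 20: delete fk at [0, 6, 11, 20, 22] -> counters=[3,0,0,0,0,0,0,3,0,1,0,0,1,0,0,3,1,0,1,0,1,0,0,2,1,1,0,0,1,1,2,1,1,0,1,1,1,2,0,1]
Step 21: delete l at [0, 7, 15, 23, 30] -> counters=[2,0,0,0,0,0,0,2,0,1,0,0,1,0,0,2,1,0,1,0,1,0,0,1,1,1,0,0,1,1,1,1,1,0,1,1,1,2,0,1]
Step 22: delete atb at [0, 7, 9, 18, 24] -> counters=[1,0,0,0,0,0,0,1,0,0,0,0,1,0,0,2,1,0,0,0,1,0,0,1,0,1,0,0,1,1,1,1,1,0,1,1,1,2,0,1]
Step 23: insert f at [16, 25, 29, 35, 37] -> counters=[1,0,0,0,0,0,0,1,0,0,0,0,1,0,0,2,2,0,0,0,1,0,0,1,0,2,0,0,1,2,1,1,1,0,1,2,1,3,0,1]
Step 24: insert atb at [0, 7, 9, 18, 24] -> counters=[2,0,0,0,0,0,0,2,0,1,0,0,1,0,0,2,2,0,1,0,1,0,0,1,1,2,0,0,1,2,1,1,1,0,1,2,1,3,0,1]
Step 25: insert bc at [15, 20, 28, 31, 39] -> counters=[2,0,0,0,0,0,0,2,0,1,0,0,1,0,0,3,2,0,1,0,2,0,0,1,1,2,0,0,2,2,1,2,1,0,1,2,1,3,0,2]
Final counters=[2,0,0,0,0,0,0,2,0,1,0,0,1,0,0,3,2,0,1,0,2,0,0,1,1,2,0,0,2,2,1,2,1,0,1,2,1,3,0,2] -> 21 nonzero

Answer: 21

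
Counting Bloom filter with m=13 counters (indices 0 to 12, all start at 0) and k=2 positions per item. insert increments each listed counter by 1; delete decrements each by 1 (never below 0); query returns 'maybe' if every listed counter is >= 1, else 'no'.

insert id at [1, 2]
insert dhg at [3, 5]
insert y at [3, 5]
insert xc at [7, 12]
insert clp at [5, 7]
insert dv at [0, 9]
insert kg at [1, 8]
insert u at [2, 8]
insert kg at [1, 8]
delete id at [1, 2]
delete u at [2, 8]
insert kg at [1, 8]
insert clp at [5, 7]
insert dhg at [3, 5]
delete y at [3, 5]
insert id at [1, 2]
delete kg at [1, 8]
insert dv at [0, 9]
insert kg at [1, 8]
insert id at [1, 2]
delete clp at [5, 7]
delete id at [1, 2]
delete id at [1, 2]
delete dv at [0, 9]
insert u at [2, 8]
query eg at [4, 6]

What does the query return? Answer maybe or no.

Answer: no

Derivation:
Step 1: insert id at [1, 2] -> counters=[0,1,1,0,0,0,0,0,0,0,0,0,0]
Step 2: insert dhg at [3, 5] -> counters=[0,1,1,1,0,1,0,0,0,0,0,0,0]
Step 3: insert y at [3, 5] -> counters=[0,1,1,2,0,2,0,0,0,0,0,0,0]
Step 4: insert xc at [7, 12] -> counters=[0,1,1,2,0,2,0,1,0,0,0,0,1]
Step 5: insert clp at [5, 7] -> counters=[0,1,1,2,0,3,0,2,0,0,0,0,1]
Step 6: insert dv at [0, 9] -> counters=[1,1,1,2,0,3,0,2,0,1,0,0,1]
Step 7: insert kg at [1, 8] -> counters=[1,2,1,2,0,3,0,2,1,1,0,0,1]
Step 8: insert u at [2, 8] -> counters=[1,2,2,2,0,3,0,2,2,1,0,0,1]
Step 9: insert kg at [1, 8] -> counters=[1,3,2,2,0,3,0,2,3,1,0,0,1]
Step 10: delete id at [1, 2] -> counters=[1,2,1,2,0,3,0,2,3,1,0,0,1]
Step 11: delete u at [2, 8] -> counters=[1,2,0,2,0,3,0,2,2,1,0,0,1]
Step 12: insert kg at [1, 8] -> counters=[1,3,0,2,0,3,0,2,3,1,0,0,1]
Step 13: insert clp at [5, 7] -> counters=[1,3,0,2,0,4,0,3,3,1,0,0,1]
Step 14: insert dhg at [3, 5] -> counters=[1,3,0,3,0,5,0,3,3,1,0,0,1]
Step 15: delete y at [3, 5] -> counters=[1,3,0,2,0,4,0,3,3,1,0,0,1]
Step 16: insert id at [1, 2] -> counters=[1,4,1,2,0,4,0,3,3,1,0,0,1]
Step 17: delete kg at [1, 8] -> counters=[1,3,1,2,0,4,0,3,2,1,0,0,1]
Step 18: insert dv at [0, 9] -> counters=[2,3,1,2,0,4,0,3,2,2,0,0,1]
Step 19: insert kg at [1, 8] -> counters=[2,4,1,2,0,4,0,3,3,2,0,0,1]
Step 20: insert id at [1, 2] -> counters=[2,5,2,2,0,4,0,3,3,2,0,0,1]
Step 21: delete clp at [5, 7] -> counters=[2,5,2,2,0,3,0,2,3,2,0,0,1]
Step 22: delete id at [1, 2] -> counters=[2,4,1,2,0,3,0,2,3,2,0,0,1]
Step 23: delete id at [1, 2] -> counters=[2,3,0,2,0,3,0,2,3,2,0,0,1]
Step 24: delete dv at [0, 9] -> counters=[1,3,0,2,0,3,0,2,3,1,0,0,1]
Step 25: insert u at [2, 8] -> counters=[1,3,1,2,0,3,0,2,4,1,0,0,1]
Query eg: check counters[4]=0 counters[6]=0 -> no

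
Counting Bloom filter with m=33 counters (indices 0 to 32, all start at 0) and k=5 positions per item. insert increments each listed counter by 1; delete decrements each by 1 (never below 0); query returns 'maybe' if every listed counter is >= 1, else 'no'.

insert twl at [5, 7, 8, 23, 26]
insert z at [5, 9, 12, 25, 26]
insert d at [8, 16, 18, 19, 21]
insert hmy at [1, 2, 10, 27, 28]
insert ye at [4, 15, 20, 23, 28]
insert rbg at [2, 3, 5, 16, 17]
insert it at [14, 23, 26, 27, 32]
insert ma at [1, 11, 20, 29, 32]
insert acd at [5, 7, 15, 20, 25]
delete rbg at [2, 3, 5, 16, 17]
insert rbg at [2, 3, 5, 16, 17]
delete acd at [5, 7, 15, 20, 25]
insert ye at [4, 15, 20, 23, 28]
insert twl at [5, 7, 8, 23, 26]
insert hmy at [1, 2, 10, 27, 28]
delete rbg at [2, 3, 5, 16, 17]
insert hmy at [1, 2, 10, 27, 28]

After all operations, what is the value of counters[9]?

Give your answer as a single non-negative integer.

Answer: 1

Derivation:
Step 1: insert twl at [5, 7, 8, 23, 26] -> counters=[0,0,0,0,0,1,0,1,1,0,0,0,0,0,0,0,0,0,0,0,0,0,0,1,0,0,1,0,0,0,0,0,0]
Step 2: insert z at [5, 9, 12, 25, 26] -> counters=[0,0,0,0,0,2,0,1,1,1,0,0,1,0,0,0,0,0,0,0,0,0,0,1,0,1,2,0,0,0,0,0,0]
Step 3: insert d at [8, 16, 18, 19, 21] -> counters=[0,0,0,0,0,2,0,1,2,1,0,0,1,0,0,0,1,0,1,1,0,1,0,1,0,1,2,0,0,0,0,0,0]
Step 4: insert hmy at [1, 2, 10, 27, 28] -> counters=[0,1,1,0,0,2,0,1,2,1,1,0,1,0,0,0,1,0,1,1,0,1,0,1,0,1,2,1,1,0,0,0,0]
Step 5: insert ye at [4, 15, 20, 23, 28] -> counters=[0,1,1,0,1,2,0,1,2,1,1,0,1,0,0,1,1,0,1,1,1,1,0,2,0,1,2,1,2,0,0,0,0]
Step 6: insert rbg at [2, 3, 5, 16, 17] -> counters=[0,1,2,1,1,3,0,1,2,1,1,0,1,0,0,1,2,1,1,1,1,1,0,2,0,1,2,1,2,0,0,0,0]
Step 7: insert it at [14, 23, 26, 27, 32] -> counters=[0,1,2,1,1,3,0,1,2,1,1,0,1,0,1,1,2,1,1,1,1,1,0,3,0,1,3,2,2,0,0,0,1]
Step 8: insert ma at [1, 11, 20, 29, 32] -> counters=[0,2,2,1,1,3,0,1,2,1,1,1,1,0,1,1,2,1,1,1,2,1,0,3,0,1,3,2,2,1,0,0,2]
Step 9: insert acd at [5, 7, 15, 20, 25] -> counters=[0,2,2,1,1,4,0,2,2,1,1,1,1,0,1,2,2,1,1,1,3,1,0,3,0,2,3,2,2,1,0,0,2]
Step 10: delete rbg at [2, 3, 5, 16, 17] -> counters=[0,2,1,0,1,3,0,2,2,1,1,1,1,0,1,2,1,0,1,1,3,1,0,3,0,2,3,2,2,1,0,0,2]
Step 11: insert rbg at [2, 3, 5, 16, 17] -> counters=[0,2,2,1,1,4,0,2,2,1,1,1,1,0,1,2,2,1,1,1,3,1,0,3,0,2,3,2,2,1,0,0,2]
Step 12: delete acd at [5, 7, 15, 20, 25] -> counters=[0,2,2,1,1,3,0,1,2,1,1,1,1,0,1,1,2,1,1,1,2,1,0,3,0,1,3,2,2,1,0,0,2]
Step 13: insert ye at [4, 15, 20, 23, 28] -> counters=[0,2,2,1,2,3,0,1,2,1,1,1,1,0,1,2,2,1,1,1,3,1,0,4,0,1,3,2,3,1,0,0,2]
Step 14: insert twl at [5, 7, 8, 23, 26] -> counters=[0,2,2,1,2,4,0,2,3,1,1,1,1,0,1,2,2,1,1,1,3,1,0,5,0,1,4,2,3,1,0,0,2]
Step 15: insert hmy at [1, 2, 10, 27, 28] -> counters=[0,3,3,1,2,4,0,2,3,1,2,1,1,0,1,2,2,1,1,1,3,1,0,5,0,1,4,3,4,1,0,0,2]
Step 16: delete rbg at [2, 3, 5, 16, 17] -> counters=[0,3,2,0,2,3,0,2,3,1,2,1,1,0,1,2,1,0,1,1,3,1,0,5,0,1,4,3,4,1,0,0,2]
Step 17: insert hmy at [1, 2, 10, 27, 28] -> counters=[0,4,3,0,2,3,0,2,3,1,3,1,1,0,1,2,1,0,1,1,3,1,0,5,0,1,4,4,5,1,0,0,2]
Final counters=[0,4,3,0,2,3,0,2,3,1,3,1,1,0,1,2,1,0,1,1,3,1,0,5,0,1,4,4,5,1,0,0,2] -> counters[9]=1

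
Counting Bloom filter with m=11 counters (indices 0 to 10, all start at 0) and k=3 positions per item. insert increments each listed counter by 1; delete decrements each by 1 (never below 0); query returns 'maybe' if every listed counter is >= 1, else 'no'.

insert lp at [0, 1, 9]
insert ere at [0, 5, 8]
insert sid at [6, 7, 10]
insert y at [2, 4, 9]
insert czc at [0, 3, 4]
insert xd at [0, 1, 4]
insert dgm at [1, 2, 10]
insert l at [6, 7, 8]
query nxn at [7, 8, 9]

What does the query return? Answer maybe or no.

Step 1: insert lp at [0, 1, 9] -> counters=[1,1,0,0,0,0,0,0,0,1,0]
Step 2: insert ere at [0, 5, 8] -> counters=[2,1,0,0,0,1,0,0,1,1,0]
Step 3: insert sid at [6, 7, 10] -> counters=[2,1,0,0,0,1,1,1,1,1,1]
Step 4: insert y at [2, 4, 9] -> counters=[2,1,1,0,1,1,1,1,1,2,1]
Step 5: insert czc at [0, 3, 4] -> counters=[3,1,1,1,2,1,1,1,1,2,1]
Step 6: insert xd at [0, 1, 4] -> counters=[4,2,1,1,3,1,1,1,1,2,1]
Step 7: insert dgm at [1, 2, 10] -> counters=[4,3,2,1,3,1,1,1,1,2,2]
Step 8: insert l at [6, 7, 8] -> counters=[4,3,2,1,3,1,2,2,2,2,2]
Query nxn: check counters[7]=2 counters[8]=2 counters[9]=2 -> maybe

Answer: maybe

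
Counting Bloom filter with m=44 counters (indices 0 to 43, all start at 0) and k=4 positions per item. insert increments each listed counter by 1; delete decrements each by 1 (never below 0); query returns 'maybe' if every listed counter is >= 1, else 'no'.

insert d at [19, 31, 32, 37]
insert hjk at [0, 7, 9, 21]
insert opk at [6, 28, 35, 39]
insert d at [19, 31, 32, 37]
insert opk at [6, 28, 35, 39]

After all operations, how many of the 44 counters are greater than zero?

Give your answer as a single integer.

Step 1: insert d at [19, 31, 32, 37] -> counters=[0,0,0,0,0,0,0,0,0,0,0,0,0,0,0,0,0,0,0,1,0,0,0,0,0,0,0,0,0,0,0,1,1,0,0,0,0,1,0,0,0,0,0,0]
Step 2: insert hjk at [0, 7, 9, 21] -> counters=[1,0,0,0,0,0,0,1,0,1,0,0,0,0,0,0,0,0,0,1,0,1,0,0,0,0,0,0,0,0,0,1,1,0,0,0,0,1,0,0,0,0,0,0]
Step 3: insert opk at [6, 28, 35, 39] -> counters=[1,0,0,0,0,0,1,1,0,1,0,0,0,0,0,0,0,0,0,1,0,1,0,0,0,0,0,0,1,0,0,1,1,0,0,1,0,1,0,1,0,0,0,0]
Step 4: insert d at [19, 31, 32, 37] -> counters=[1,0,0,0,0,0,1,1,0,1,0,0,0,0,0,0,0,0,0,2,0,1,0,0,0,0,0,0,1,0,0,2,2,0,0,1,0,2,0,1,0,0,0,0]
Step 5: insert opk at [6, 28, 35, 39] -> counters=[1,0,0,0,0,0,2,1,0,1,0,0,0,0,0,0,0,0,0,2,0,1,0,0,0,0,0,0,2,0,0,2,2,0,0,2,0,2,0,2,0,0,0,0]
Final counters=[1,0,0,0,0,0,2,1,0,1,0,0,0,0,0,0,0,0,0,2,0,1,0,0,0,0,0,0,2,0,0,2,2,0,0,2,0,2,0,2,0,0,0,0] -> 12 nonzero

Answer: 12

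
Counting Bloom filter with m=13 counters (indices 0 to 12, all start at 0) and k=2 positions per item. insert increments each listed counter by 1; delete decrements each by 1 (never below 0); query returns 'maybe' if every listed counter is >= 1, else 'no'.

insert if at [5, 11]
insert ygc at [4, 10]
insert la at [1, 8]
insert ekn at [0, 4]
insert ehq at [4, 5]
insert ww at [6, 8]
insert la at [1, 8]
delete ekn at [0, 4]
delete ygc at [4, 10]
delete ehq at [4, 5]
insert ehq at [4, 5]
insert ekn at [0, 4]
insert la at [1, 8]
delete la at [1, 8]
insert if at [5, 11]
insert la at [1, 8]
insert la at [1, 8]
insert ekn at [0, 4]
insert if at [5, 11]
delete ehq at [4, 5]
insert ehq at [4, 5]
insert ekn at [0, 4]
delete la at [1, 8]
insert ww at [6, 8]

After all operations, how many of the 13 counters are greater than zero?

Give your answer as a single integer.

Answer: 7

Derivation:
Step 1: insert if at [5, 11] -> counters=[0,0,0,0,0,1,0,0,0,0,0,1,0]
Step 2: insert ygc at [4, 10] -> counters=[0,0,0,0,1,1,0,0,0,0,1,1,0]
Step 3: insert la at [1, 8] -> counters=[0,1,0,0,1,1,0,0,1,0,1,1,0]
Step 4: insert ekn at [0, 4] -> counters=[1,1,0,0,2,1,0,0,1,0,1,1,0]
Step 5: insert ehq at [4, 5] -> counters=[1,1,0,0,3,2,0,0,1,0,1,1,0]
Step 6: insert ww at [6, 8] -> counters=[1,1,0,0,3,2,1,0,2,0,1,1,0]
Step 7: insert la at [1, 8] -> counters=[1,2,0,0,3,2,1,0,3,0,1,1,0]
Step 8: delete ekn at [0, 4] -> counters=[0,2,0,0,2,2,1,0,3,0,1,1,0]
Step 9: delete ygc at [4, 10] -> counters=[0,2,0,0,1,2,1,0,3,0,0,1,0]
Step 10: delete ehq at [4, 5] -> counters=[0,2,0,0,0,1,1,0,3,0,0,1,0]
Step 11: insert ehq at [4, 5] -> counters=[0,2,0,0,1,2,1,0,3,0,0,1,0]
Step 12: insert ekn at [0, 4] -> counters=[1,2,0,0,2,2,1,0,3,0,0,1,0]
Step 13: insert la at [1, 8] -> counters=[1,3,0,0,2,2,1,0,4,0,0,1,0]
Step 14: delete la at [1, 8] -> counters=[1,2,0,0,2,2,1,0,3,0,0,1,0]
Step 15: insert if at [5, 11] -> counters=[1,2,0,0,2,3,1,0,3,0,0,2,0]
Step 16: insert la at [1, 8] -> counters=[1,3,0,0,2,3,1,0,4,0,0,2,0]
Step 17: insert la at [1, 8] -> counters=[1,4,0,0,2,3,1,0,5,0,0,2,0]
Step 18: insert ekn at [0, 4] -> counters=[2,4,0,0,3,3,1,0,5,0,0,2,0]
Step 19: insert if at [5, 11] -> counters=[2,4,0,0,3,4,1,0,5,0,0,3,0]
Step 20: delete ehq at [4, 5] -> counters=[2,4,0,0,2,3,1,0,5,0,0,3,0]
Step 21: insert ehq at [4, 5] -> counters=[2,4,0,0,3,4,1,0,5,0,0,3,0]
Step 22: insert ekn at [0, 4] -> counters=[3,4,0,0,4,4,1,0,5,0,0,3,0]
Step 23: delete la at [1, 8] -> counters=[3,3,0,0,4,4,1,0,4,0,0,3,0]
Step 24: insert ww at [6, 8] -> counters=[3,3,0,0,4,4,2,0,5,0,0,3,0]
Final counters=[3,3,0,0,4,4,2,0,5,0,0,3,0] -> 7 nonzero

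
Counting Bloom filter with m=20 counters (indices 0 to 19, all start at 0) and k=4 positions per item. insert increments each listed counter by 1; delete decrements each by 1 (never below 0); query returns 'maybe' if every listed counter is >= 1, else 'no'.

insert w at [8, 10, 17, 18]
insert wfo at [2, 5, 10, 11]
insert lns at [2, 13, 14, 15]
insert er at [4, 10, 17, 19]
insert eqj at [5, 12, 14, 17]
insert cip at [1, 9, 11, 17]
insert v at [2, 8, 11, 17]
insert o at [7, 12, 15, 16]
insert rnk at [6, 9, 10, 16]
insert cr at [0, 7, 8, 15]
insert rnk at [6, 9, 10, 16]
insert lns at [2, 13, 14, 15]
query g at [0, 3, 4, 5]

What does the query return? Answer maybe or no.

Answer: no

Derivation:
Step 1: insert w at [8, 10, 17, 18] -> counters=[0,0,0,0,0,0,0,0,1,0,1,0,0,0,0,0,0,1,1,0]
Step 2: insert wfo at [2, 5, 10, 11] -> counters=[0,0,1,0,0,1,0,0,1,0,2,1,0,0,0,0,0,1,1,0]
Step 3: insert lns at [2, 13, 14, 15] -> counters=[0,0,2,0,0,1,0,0,1,0,2,1,0,1,1,1,0,1,1,0]
Step 4: insert er at [4, 10, 17, 19] -> counters=[0,0,2,0,1,1,0,0,1,0,3,1,0,1,1,1,0,2,1,1]
Step 5: insert eqj at [5, 12, 14, 17] -> counters=[0,0,2,0,1,2,0,0,1,0,3,1,1,1,2,1,0,3,1,1]
Step 6: insert cip at [1, 9, 11, 17] -> counters=[0,1,2,0,1,2,0,0,1,1,3,2,1,1,2,1,0,4,1,1]
Step 7: insert v at [2, 8, 11, 17] -> counters=[0,1,3,0,1,2,0,0,2,1,3,3,1,1,2,1,0,5,1,1]
Step 8: insert o at [7, 12, 15, 16] -> counters=[0,1,3,0,1,2,0,1,2,1,3,3,2,1,2,2,1,5,1,1]
Step 9: insert rnk at [6, 9, 10, 16] -> counters=[0,1,3,0,1,2,1,1,2,2,4,3,2,1,2,2,2,5,1,1]
Step 10: insert cr at [0, 7, 8, 15] -> counters=[1,1,3,0,1,2,1,2,3,2,4,3,2,1,2,3,2,5,1,1]
Step 11: insert rnk at [6, 9, 10, 16] -> counters=[1,1,3,0,1,2,2,2,3,3,5,3,2,1,2,3,3,5,1,1]
Step 12: insert lns at [2, 13, 14, 15] -> counters=[1,1,4,0,1,2,2,2,3,3,5,3,2,2,3,4,3,5,1,1]
Query g: check counters[0]=1 counters[3]=0 counters[4]=1 counters[5]=2 -> no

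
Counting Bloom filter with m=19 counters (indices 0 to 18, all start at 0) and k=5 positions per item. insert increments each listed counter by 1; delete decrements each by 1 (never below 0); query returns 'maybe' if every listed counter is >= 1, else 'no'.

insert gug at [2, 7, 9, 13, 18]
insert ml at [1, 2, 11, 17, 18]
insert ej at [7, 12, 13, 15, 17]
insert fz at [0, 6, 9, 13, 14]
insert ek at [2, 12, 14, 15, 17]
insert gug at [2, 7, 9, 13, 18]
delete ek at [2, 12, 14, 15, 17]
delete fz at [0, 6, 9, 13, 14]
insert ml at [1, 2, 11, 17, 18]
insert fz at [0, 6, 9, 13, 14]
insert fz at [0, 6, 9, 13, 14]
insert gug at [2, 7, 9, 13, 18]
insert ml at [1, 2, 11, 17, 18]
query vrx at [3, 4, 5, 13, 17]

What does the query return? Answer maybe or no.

Step 1: insert gug at [2, 7, 9, 13, 18] -> counters=[0,0,1,0,0,0,0,1,0,1,0,0,0,1,0,0,0,0,1]
Step 2: insert ml at [1, 2, 11, 17, 18] -> counters=[0,1,2,0,0,0,0,1,0,1,0,1,0,1,0,0,0,1,2]
Step 3: insert ej at [7, 12, 13, 15, 17] -> counters=[0,1,2,0,0,0,0,2,0,1,0,1,1,2,0,1,0,2,2]
Step 4: insert fz at [0, 6, 9, 13, 14] -> counters=[1,1,2,0,0,0,1,2,0,2,0,1,1,3,1,1,0,2,2]
Step 5: insert ek at [2, 12, 14, 15, 17] -> counters=[1,1,3,0,0,0,1,2,0,2,0,1,2,3,2,2,0,3,2]
Step 6: insert gug at [2, 7, 9, 13, 18] -> counters=[1,1,4,0,0,0,1,3,0,3,0,1,2,4,2,2,0,3,3]
Step 7: delete ek at [2, 12, 14, 15, 17] -> counters=[1,1,3,0,0,0,1,3,0,3,0,1,1,4,1,1,0,2,3]
Step 8: delete fz at [0, 6, 9, 13, 14] -> counters=[0,1,3,0,0,0,0,3,0,2,0,1,1,3,0,1,0,2,3]
Step 9: insert ml at [1, 2, 11, 17, 18] -> counters=[0,2,4,0,0,0,0,3,0,2,0,2,1,3,0,1,0,3,4]
Step 10: insert fz at [0, 6, 9, 13, 14] -> counters=[1,2,4,0,0,0,1,3,0,3,0,2,1,4,1,1,0,3,4]
Step 11: insert fz at [0, 6, 9, 13, 14] -> counters=[2,2,4,0,0,0,2,3,0,4,0,2,1,5,2,1,0,3,4]
Step 12: insert gug at [2, 7, 9, 13, 18] -> counters=[2,2,5,0,0,0,2,4,0,5,0,2,1,6,2,1,0,3,5]
Step 13: insert ml at [1, 2, 11, 17, 18] -> counters=[2,3,6,0,0,0,2,4,0,5,0,3,1,6,2,1,0,4,6]
Query vrx: check counters[3]=0 counters[4]=0 counters[5]=0 counters[13]=6 counters[17]=4 -> no

Answer: no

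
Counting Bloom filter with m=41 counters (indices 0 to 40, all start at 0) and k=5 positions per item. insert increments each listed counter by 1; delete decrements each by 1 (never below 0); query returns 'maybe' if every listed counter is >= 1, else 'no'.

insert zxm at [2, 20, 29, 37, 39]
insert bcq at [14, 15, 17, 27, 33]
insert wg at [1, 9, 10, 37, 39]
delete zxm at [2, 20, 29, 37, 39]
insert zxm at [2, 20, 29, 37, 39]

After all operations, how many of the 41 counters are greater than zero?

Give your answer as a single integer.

Answer: 13

Derivation:
Step 1: insert zxm at [2, 20, 29, 37, 39] -> counters=[0,0,1,0,0,0,0,0,0,0,0,0,0,0,0,0,0,0,0,0,1,0,0,0,0,0,0,0,0,1,0,0,0,0,0,0,0,1,0,1,0]
Step 2: insert bcq at [14, 15, 17, 27, 33] -> counters=[0,0,1,0,0,0,0,0,0,0,0,0,0,0,1,1,0,1,0,0,1,0,0,0,0,0,0,1,0,1,0,0,0,1,0,0,0,1,0,1,0]
Step 3: insert wg at [1, 9, 10, 37, 39] -> counters=[0,1,1,0,0,0,0,0,0,1,1,0,0,0,1,1,0,1,0,0,1,0,0,0,0,0,0,1,0,1,0,0,0,1,0,0,0,2,0,2,0]
Step 4: delete zxm at [2, 20, 29, 37, 39] -> counters=[0,1,0,0,0,0,0,0,0,1,1,0,0,0,1,1,0,1,0,0,0,0,0,0,0,0,0,1,0,0,0,0,0,1,0,0,0,1,0,1,0]
Step 5: insert zxm at [2, 20, 29, 37, 39] -> counters=[0,1,1,0,0,0,0,0,0,1,1,0,0,0,1,1,0,1,0,0,1,0,0,0,0,0,0,1,0,1,0,0,0,1,0,0,0,2,0,2,0]
Final counters=[0,1,1,0,0,0,0,0,0,1,1,0,0,0,1,1,0,1,0,0,1,0,0,0,0,0,0,1,0,1,0,0,0,1,0,0,0,2,0,2,0] -> 13 nonzero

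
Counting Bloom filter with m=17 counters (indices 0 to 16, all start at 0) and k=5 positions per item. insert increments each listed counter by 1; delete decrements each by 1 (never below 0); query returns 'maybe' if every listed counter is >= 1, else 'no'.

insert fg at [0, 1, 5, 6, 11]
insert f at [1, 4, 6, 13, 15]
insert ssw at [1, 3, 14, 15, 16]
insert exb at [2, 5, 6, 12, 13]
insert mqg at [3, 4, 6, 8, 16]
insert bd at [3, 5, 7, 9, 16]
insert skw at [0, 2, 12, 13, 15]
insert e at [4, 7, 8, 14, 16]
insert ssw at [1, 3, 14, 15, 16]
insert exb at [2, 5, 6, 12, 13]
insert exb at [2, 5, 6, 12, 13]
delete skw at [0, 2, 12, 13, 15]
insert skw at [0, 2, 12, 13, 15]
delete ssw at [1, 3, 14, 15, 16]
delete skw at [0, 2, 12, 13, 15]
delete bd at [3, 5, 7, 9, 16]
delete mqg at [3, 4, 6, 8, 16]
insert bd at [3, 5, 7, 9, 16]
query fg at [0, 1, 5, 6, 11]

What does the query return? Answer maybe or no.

Answer: maybe

Derivation:
Step 1: insert fg at [0, 1, 5, 6, 11] -> counters=[1,1,0,0,0,1,1,0,0,0,0,1,0,0,0,0,0]
Step 2: insert f at [1, 4, 6, 13, 15] -> counters=[1,2,0,0,1,1,2,0,0,0,0,1,0,1,0,1,0]
Step 3: insert ssw at [1, 3, 14, 15, 16] -> counters=[1,3,0,1,1,1,2,0,0,0,0,1,0,1,1,2,1]
Step 4: insert exb at [2, 5, 6, 12, 13] -> counters=[1,3,1,1,1,2,3,0,0,0,0,1,1,2,1,2,1]
Step 5: insert mqg at [3, 4, 6, 8, 16] -> counters=[1,3,1,2,2,2,4,0,1,0,0,1,1,2,1,2,2]
Step 6: insert bd at [3, 5, 7, 9, 16] -> counters=[1,3,1,3,2,3,4,1,1,1,0,1,1,2,1,2,3]
Step 7: insert skw at [0, 2, 12, 13, 15] -> counters=[2,3,2,3,2,3,4,1,1,1,0,1,2,3,1,3,3]
Step 8: insert e at [4, 7, 8, 14, 16] -> counters=[2,3,2,3,3,3,4,2,2,1,0,1,2,3,2,3,4]
Step 9: insert ssw at [1, 3, 14, 15, 16] -> counters=[2,4,2,4,3,3,4,2,2,1,0,1,2,3,3,4,5]
Step 10: insert exb at [2, 5, 6, 12, 13] -> counters=[2,4,3,4,3,4,5,2,2,1,0,1,3,4,3,4,5]
Step 11: insert exb at [2, 5, 6, 12, 13] -> counters=[2,4,4,4,3,5,6,2,2,1,0,1,4,5,3,4,5]
Step 12: delete skw at [0, 2, 12, 13, 15] -> counters=[1,4,3,4,3,5,6,2,2,1,0,1,3,4,3,3,5]
Step 13: insert skw at [0, 2, 12, 13, 15] -> counters=[2,4,4,4,3,5,6,2,2,1,0,1,4,5,3,4,5]
Step 14: delete ssw at [1, 3, 14, 15, 16] -> counters=[2,3,4,3,3,5,6,2,2,1,0,1,4,5,2,3,4]
Step 15: delete skw at [0, 2, 12, 13, 15] -> counters=[1,3,3,3,3,5,6,2,2,1,0,1,3,4,2,2,4]
Step 16: delete bd at [3, 5, 7, 9, 16] -> counters=[1,3,3,2,3,4,6,1,2,0,0,1,3,4,2,2,3]
Step 17: delete mqg at [3, 4, 6, 8, 16] -> counters=[1,3,3,1,2,4,5,1,1,0,0,1,3,4,2,2,2]
Step 18: insert bd at [3, 5, 7, 9, 16] -> counters=[1,3,3,2,2,5,5,2,1,1,0,1,3,4,2,2,3]
Query fg: check counters[0]=1 counters[1]=3 counters[5]=5 counters[6]=5 counters[11]=1 -> maybe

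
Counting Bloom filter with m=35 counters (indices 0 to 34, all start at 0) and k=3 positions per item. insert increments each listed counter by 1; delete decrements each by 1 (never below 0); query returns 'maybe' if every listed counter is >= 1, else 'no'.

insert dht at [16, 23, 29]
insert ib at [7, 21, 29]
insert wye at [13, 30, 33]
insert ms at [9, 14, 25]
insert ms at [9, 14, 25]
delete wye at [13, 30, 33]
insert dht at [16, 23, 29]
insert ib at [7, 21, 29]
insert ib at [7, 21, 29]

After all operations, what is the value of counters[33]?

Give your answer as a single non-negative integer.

Answer: 0

Derivation:
Step 1: insert dht at [16, 23, 29] -> counters=[0,0,0,0,0,0,0,0,0,0,0,0,0,0,0,0,1,0,0,0,0,0,0,1,0,0,0,0,0,1,0,0,0,0,0]
Step 2: insert ib at [7, 21, 29] -> counters=[0,0,0,0,0,0,0,1,0,0,0,0,0,0,0,0,1,0,0,0,0,1,0,1,0,0,0,0,0,2,0,0,0,0,0]
Step 3: insert wye at [13, 30, 33] -> counters=[0,0,0,0,0,0,0,1,0,0,0,0,0,1,0,0,1,0,0,0,0,1,0,1,0,0,0,0,0,2,1,0,0,1,0]
Step 4: insert ms at [9, 14, 25] -> counters=[0,0,0,0,0,0,0,1,0,1,0,0,0,1,1,0,1,0,0,0,0,1,0,1,0,1,0,0,0,2,1,0,0,1,0]
Step 5: insert ms at [9, 14, 25] -> counters=[0,0,0,0,0,0,0,1,0,2,0,0,0,1,2,0,1,0,0,0,0,1,0,1,0,2,0,0,0,2,1,0,0,1,0]
Step 6: delete wye at [13, 30, 33] -> counters=[0,0,0,0,0,0,0,1,0,2,0,0,0,0,2,0,1,0,0,0,0,1,0,1,0,2,0,0,0,2,0,0,0,0,0]
Step 7: insert dht at [16, 23, 29] -> counters=[0,0,0,0,0,0,0,1,0,2,0,0,0,0,2,0,2,0,0,0,0,1,0,2,0,2,0,0,0,3,0,0,0,0,0]
Step 8: insert ib at [7, 21, 29] -> counters=[0,0,0,0,0,0,0,2,0,2,0,0,0,0,2,0,2,0,0,0,0,2,0,2,0,2,0,0,0,4,0,0,0,0,0]
Step 9: insert ib at [7, 21, 29] -> counters=[0,0,0,0,0,0,0,3,0,2,0,0,0,0,2,0,2,0,0,0,0,3,0,2,0,2,0,0,0,5,0,0,0,0,0]
Final counters=[0,0,0,0,0,0,0,3,0,2,0,0,0,0,2,0,2,0,0,0,0,3,0,2,0,2,0,0,0,5,0,0,0,0,0] -> counters[33]=0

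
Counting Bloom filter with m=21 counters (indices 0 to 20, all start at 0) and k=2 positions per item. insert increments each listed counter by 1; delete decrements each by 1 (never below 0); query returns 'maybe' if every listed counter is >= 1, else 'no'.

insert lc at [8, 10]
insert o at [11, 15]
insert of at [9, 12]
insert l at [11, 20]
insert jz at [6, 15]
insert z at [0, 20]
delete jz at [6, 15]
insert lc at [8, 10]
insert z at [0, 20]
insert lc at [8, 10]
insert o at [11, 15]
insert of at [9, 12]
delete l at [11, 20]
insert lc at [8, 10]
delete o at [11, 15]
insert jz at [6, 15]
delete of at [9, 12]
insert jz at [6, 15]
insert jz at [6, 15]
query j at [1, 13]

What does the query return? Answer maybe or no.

Step 1: insert lc at [8, 10] -> counters=[0,0,0,0,0,0,0,0,1,0,1,0,0,0,0,0,0,0,0,0,0]
Step 2: insert o at [11, 15] -> counters=[0,0,0,0,0,0,0,0,1,0,1,1,0,0,0,1,0,0,0,0,0]
Step 3: insert of at [9, 12] -> counters=[0,0,0,0,0,0,0,0,1,1,1,1,1,0,0,1,0,0,0,0,0]
Step 4: insert l at [11, 20] -> counters=[0,0,0,0,0,0,0,0,1,1,1,2,1,0,0,1,0,0,0,0,1]
Step 5: insert jz at [6, 15] -> counters=[0,0,0,0,0,0,1,0,1,1,1,2,1,0,0,2,0,0,0,0,1]
Step 6: insert z at [0, 20] -> counters=[1,0,0,0,0,0,1,0,1,1,1,2,1,0,0,2,0,0,0,0,2]
Step 7: delete jz at [6, 15] -> counters=[1,0,0,0,0,0,0,0,1,1,1,2,1,0,0,1,0,0,0,0,2]
Step 8: insert lc at [8, 10] -> counters=[1,0,0,0,0,0,0,0,2,1,2,2,1,0,0,1,0,0,0,0,2]
Step 9: insert z at [0, 20] -> counters=[2,0,0,0,0,0,0,0,2,1,2,2,1,0,0,1,0,0,0,0,3]
Step 10: insert lc at [8, 10] -> counters=[2,0,0,0,0,0,0,0,3,1,3,2,1,0,0,1,0,0,0,0,3]
Step 11: insert o at [11, 15] -> counters=[2,0,0,0,0,0,0,0,3,1,3,3,1,0,0,2,0,0,0,0,3]
Step 12: insert of at [9, 12] -> counters=[2,0,0,0,0,0,0,0,3,2,3,3,2,0,0,2,0,0,0,0,3]
Step 13: delete l at [11, 20] -> counters=[2,0,0,0,0,0,0,0,3,2,3,2,2,0,0,2,0,0,0,0,2]
Step 14: insert lc at [8, 10] -> counters=[2,0,0,0,0,0,0,0,4,2,4,2,2,0,0,2,0,0,0,0,2]
Step 15: delete o at [11, 15] -> counters=[2,0,0,0,0,0,0,0,4,2,4,1,2,0,0,1,0,0,0,0,2]
Step 16: insert jz at [6, 15] -> counters=[2,0,0,0,0,0,1,0,4,2,4,1,2,0,0,2,0,0,0,0,2]
Step 17: delete of at [9, 12] -> counters=[2,0,0,0,0,0,1,0,4,1,4,1,1,0,0,2,0,0,0,0,2]
Step 18: insert jz at [6, 15] -> counters=[2,0,0,0,0,0,2,0,4,1,4,1,1,0,0,3,0,0,0,0,2]
Step 19: insert jz at [6, 15] -> counters=[2,0,0,0,0,0,3,0,4,1,4,1,1,0,0,4,0,0,0,0,2]
Query j: check counters[1]=0 counters[13]=0 -> no

Answer: no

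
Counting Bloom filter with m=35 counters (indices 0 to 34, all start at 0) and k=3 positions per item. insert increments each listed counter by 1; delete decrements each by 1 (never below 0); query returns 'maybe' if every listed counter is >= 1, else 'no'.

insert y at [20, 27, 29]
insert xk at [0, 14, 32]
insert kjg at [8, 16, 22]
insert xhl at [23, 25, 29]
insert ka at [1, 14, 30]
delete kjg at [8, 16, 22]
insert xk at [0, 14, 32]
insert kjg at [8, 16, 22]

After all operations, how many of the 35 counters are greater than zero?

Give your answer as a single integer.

Step 1: insert y at [20, 27, 29] -> counters=[0,0,0,0,0,0,0,0,0,0,0,0,0,0,0,0,0,0,0,0,1,0,0,0,0,0,0,1,0,1,0,0,0,0,0]
Step 2: insert xk at [0, 14, 32] -> counters=[1,0,0,0,0,0,0,0,0,0,0,0,0,0,1,0,0,0,0,0,1,0,0,0,0,0,0,1,0,1,0,0,1,0,0]
Step 3: insert kjg at [8, 16, 22] -> counters=[1,0,0,0,0,0,0,0,1,0,0,0,0,0,1,0,1,0,0,0,1,0,1,0,0,0,0,1,0,1,0,0,1,0,0]
Step 4: insert xhl at [23, 25, 29] -> counters=[1,0,0,0,0,0,0,0,1,0,0,0,0,0,1,0,1,0,0,0,1,0,1,1,0,1,0,1,0,2,0,0,1,0,0]
Step 5: insert ka at [1, 14, 30] -> counters=[1,1,0,0,0,0,0,0,1,0,0,0,0,0,2,0,1,0,0,0,1,0,1,1,0,1,0,1,0,2,1,0,1,0,0]
Step 6: delete kjg at [8, 16, 22] -> counters=[1,1,0,0,0,0,0,0,0,0,0,0,0,0,2,0,0,0,0,0,1,0,0,1,0,1,0,1,0,2,1,0,1,0,0]
Step 7: insert xk at [0, 14, 32] -> counters=[2,1,0,0,0,0,0,0,0,0,0,0,0,0,3,0,0,0,0,0,1,0,0,1,0,1,0,1,0,2,1,0,2,0,0]
Step 8: insert kjg at [8, 16, 22] -> counters=[2,1,0,0,0,0,0,0,1,0,0,0,0,0,3,0,1,0,0,0,1,0,1,1,0,1,0,1,0,2,1,0,2,0,0]
Final counters=[2,1,0,0,0,0,0,0,1,0,0,0,0,0,3,0,1,0,0,0,1,0,1,1,0,1,0,1,0,2,1,0,2,0,0] -> 13 nonzero

Answer: 13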